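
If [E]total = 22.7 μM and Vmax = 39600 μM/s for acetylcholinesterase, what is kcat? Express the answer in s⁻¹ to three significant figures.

1740 s⁻¹

kcat = Vmax/[E]total = 39600 μM/s / 22.7 μM = 1740 s⁻¹.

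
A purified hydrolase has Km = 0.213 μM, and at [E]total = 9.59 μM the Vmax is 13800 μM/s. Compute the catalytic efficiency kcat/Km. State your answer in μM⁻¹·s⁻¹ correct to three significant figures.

kcat = Vmax/[E]total = 13800/9.59 = 1440 s⁻¹.
kcat/Km = 1440/0.213 = 6760 μM⁻¹·s⁻¹.

6760 μM⁻¹·s⁻¹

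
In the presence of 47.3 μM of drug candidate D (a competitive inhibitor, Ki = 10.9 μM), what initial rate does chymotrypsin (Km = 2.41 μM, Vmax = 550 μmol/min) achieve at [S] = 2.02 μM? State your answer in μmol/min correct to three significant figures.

74.6 μmol/min

α = 1 + [I]/Ki = 1 + 47.3/10.9 = 5.339.
For a competitive inhibitor, Vmax is unchanged and the apparent Km becomes α·Km: Km,app = 12.9 μM, Vmax,app = 550 μmol/min.
v = Vmax,app·[S]/(Km,app + [S]) = 550 × 2.02/(12.9 + 2.02) = 74.6 μmol/min.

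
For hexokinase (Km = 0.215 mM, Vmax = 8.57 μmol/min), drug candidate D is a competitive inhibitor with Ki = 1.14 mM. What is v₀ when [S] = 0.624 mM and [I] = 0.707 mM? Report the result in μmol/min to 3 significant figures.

5.50 μmol/min

With α = 1 + [I]/Ki = 1 + 0.707/1.14 = 1.620, the competitive rate law is v = Vmax[S] / (αKm + [S]).
v = 8.57×0.624 / (1.620×0.215 + 0.624) = 5.348/0.9723 = 5.50 μmol/min.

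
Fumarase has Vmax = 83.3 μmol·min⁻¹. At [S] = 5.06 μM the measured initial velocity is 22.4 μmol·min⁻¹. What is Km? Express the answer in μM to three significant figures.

13.8 μM

From v = Vmax[S]/(Km+[S]), Km = [S](Vmax − v)/v.
Km = 5.06 × (83.3 − 22.4) / 22.4 = 308.2/22.4 = 13.8 μM.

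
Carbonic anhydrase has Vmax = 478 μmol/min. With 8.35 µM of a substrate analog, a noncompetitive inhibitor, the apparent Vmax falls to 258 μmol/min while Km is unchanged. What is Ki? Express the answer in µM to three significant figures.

9.79 µM

Noncompetitive: Vmax,app = Vmax/α with α = 1 + [I]/Ki.
α = Vmax/Vmax,app = 478/258 = 1.853.
Since α = 1 + [I]/Ki, [I]/Ki = 1.853 − 1 = 0.8527 and Ki = 8.35/0.8527 = 9.79 µM.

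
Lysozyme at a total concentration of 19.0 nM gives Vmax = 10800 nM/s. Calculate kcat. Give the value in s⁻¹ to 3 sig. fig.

568 s⁻¹

kcat = Vmax/[E]total = 10800 nM/s / 19.0 nM = 568 s⁻¹.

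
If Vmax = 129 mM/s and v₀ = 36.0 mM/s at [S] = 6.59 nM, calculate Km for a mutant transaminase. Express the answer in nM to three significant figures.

17.0 nM

From v = Vmax[S]/(Km+[S]), Km = [S](Vmax − v)/v.
Km = 6.59 × (129 − 36.0) / 36.0 = 612.9/36.0 = 17.0 nM.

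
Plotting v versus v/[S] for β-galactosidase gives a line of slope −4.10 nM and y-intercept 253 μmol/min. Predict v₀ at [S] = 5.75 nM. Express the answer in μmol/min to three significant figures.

148 μmol/min

In the Eadie–Hofstee form v = Vmax − Km·(v/[S]), the slope is −Km and the intercept is Vmax, so Km = 4.10 nM and Vmax = 253 μmol/min.
v = 253 × 5.75/(4.10 + 5.75) = 148 μmol/min.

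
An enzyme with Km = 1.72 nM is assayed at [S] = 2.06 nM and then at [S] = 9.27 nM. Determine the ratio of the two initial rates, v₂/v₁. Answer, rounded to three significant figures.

The fractional saturations are [S]/(Km+[S]) = 2.06/3.780 = 0.5450 and 9.27/10.99 = 0.8435.
v₂/v₁ is just their ratio: 0.8435/0.5450 = 1.55.

1.55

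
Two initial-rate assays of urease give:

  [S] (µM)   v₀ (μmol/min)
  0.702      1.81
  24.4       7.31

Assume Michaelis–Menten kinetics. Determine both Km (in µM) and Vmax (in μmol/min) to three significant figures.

In reciprocal form, 1/v = (Km/Vmax)·(1/[S]) + 1/Vmax. The two points give (1/[S], 1/v) = (1.425, 0.5525) and (0.04098, 0.1368).
Slope = (0.5525 − 0.1368)/(1.425 − 0.04098) = 0.3005; intercept = 0.5525 − 0.3005×1.425 = 0.1245.
Vmax = 1/intercept = 8.03 μmol/min; Km = slope × Vmax = 0.3005 × 8.03 = 2.41 µM.

Km = 2.41 µM; Vmax = 8.03 μmol/min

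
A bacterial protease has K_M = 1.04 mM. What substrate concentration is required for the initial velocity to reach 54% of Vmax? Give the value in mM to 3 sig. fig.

1.22 mM

v/Vmax = [S]/(Km+[S]) = 0.54, so [S] = Km·0.54/(1 − 0.54) = 1.04 × 1.174.
[S] = 1.22 mM.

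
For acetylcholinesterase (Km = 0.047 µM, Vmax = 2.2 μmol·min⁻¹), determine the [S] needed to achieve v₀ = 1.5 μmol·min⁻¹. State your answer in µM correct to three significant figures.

Rearranging v = Vmax[S]/(Km+[S]) gives [S] = Km·v/(Vmax − v).
[S] = 0.047 × 1.5 / (2.2 − 1.5) = 0.07050/0.7000 = 0.101 µM.

0.101 µM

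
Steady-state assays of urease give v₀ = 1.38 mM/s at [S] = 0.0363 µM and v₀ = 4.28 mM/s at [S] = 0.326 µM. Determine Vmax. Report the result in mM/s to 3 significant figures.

5.81 mM/s

From v = Vmax[S]/(Km+[S]), each point gives Vmax = v(Km+[S])/[S].
Equating: 1.38(Km+0.0363)/0.0363 = 4.28(Km+0.326)/0.326.
38.02·Km + 1.38 = 13.13·Km + 4.28, so (38.02 − 13.13)·Km = 4.28 − 1.38.
Km = 2.900/24.89 = 0.117 µM; then Vmax = 1.38(0.117+0.0363)/0.0363 = 5.81 mM/s.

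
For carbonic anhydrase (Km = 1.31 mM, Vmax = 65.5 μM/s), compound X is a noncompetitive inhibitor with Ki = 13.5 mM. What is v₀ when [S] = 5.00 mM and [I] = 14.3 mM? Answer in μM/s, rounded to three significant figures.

With α = 1 + [I]/Ki = 1 + 14.3/13.5 = 2.059, the noncompetitive rate law is v = (Vmax/α)·[S] / (Km + [S]).
v = (65.5/2.059)×5.00 / (1.31 + 5.00) = 159.0/6.310 = 25.2 μM/s.

25.2 μM/s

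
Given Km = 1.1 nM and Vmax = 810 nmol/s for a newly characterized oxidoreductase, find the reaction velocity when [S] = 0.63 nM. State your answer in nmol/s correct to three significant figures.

v = Vmax·[S]/(Km + [S]) = 810 × 0.63 / (1.1 + 0.63)
  = 510.3 / 1.730 = 295 nmol/s.

295 nmol/s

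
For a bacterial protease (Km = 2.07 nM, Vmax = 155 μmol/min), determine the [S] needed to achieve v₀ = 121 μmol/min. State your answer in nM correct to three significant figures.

Rearranging v = Vmax[S]/(Km+[S]) gives [S] = Km·v/(Vmax − v).
[S] = 2.07 × 121 / (155 − 121) = 250.5/34.00 = 7.37 nM.

7.37 nM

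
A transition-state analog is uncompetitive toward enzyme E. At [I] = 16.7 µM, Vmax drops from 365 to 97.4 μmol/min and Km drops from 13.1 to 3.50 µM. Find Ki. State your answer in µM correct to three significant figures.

Uncompetitive: Vmax,app = Vmax/α (and Km,app = Km/α) with α = 1 + [I]/Ki.
α = Vmax/Vmax,app = 365/97.4 = 3.747.
Since α = 1 + [I]/Ki, [I]/Ki = 3.747 − 1 = 2.747 and Ki = 16.7/2.747 = 6.08 µM.

6.08 µM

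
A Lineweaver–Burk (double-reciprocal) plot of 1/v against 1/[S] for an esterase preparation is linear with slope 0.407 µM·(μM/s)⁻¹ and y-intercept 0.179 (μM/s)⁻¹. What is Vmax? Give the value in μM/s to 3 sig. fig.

The y-intercept of a Lineweaver–Burk plot equals 1/Vmax, so Vmax = 1/0.179 = 5.59 μM/s.

5.59 μM/s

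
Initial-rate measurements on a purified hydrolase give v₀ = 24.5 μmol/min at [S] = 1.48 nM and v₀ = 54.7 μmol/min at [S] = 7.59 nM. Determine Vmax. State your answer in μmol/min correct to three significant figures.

78.0 μmol/min

In reciprocal form, 1/v = (Km/Vmax)·(1/[S]) + 1/Vmax. The two points give (1/[S], 1/v) = (0.6757, 0.04082) and (0.1318, 0.01828).
Slope = (0.04082 − 0.01828)/(0.6757 − 0.1318) = 0.04143; intercept = 0.04082 − 0.04143×0.6757 = 0.01282.
Vmax = 1/intercept = 78.0 μmol/min; Km = slope × Vmax = 0.04143 × 78.0 = 3.23 nM.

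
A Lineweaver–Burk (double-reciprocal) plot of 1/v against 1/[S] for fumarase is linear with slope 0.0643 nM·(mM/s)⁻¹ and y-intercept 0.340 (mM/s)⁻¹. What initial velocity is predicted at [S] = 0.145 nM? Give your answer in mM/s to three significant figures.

The y-intercept is 1/Vmax, so Vmax = 1/0.340 = 2.94 mM/s.
The slope is Km/Vmax, so Km = 0.0643 × 2.94 = 0.189 nM.
Then v = 2.94 × 0.145/(0.189 + 0.145) = 1.28 mM/s.

1.28 mM/s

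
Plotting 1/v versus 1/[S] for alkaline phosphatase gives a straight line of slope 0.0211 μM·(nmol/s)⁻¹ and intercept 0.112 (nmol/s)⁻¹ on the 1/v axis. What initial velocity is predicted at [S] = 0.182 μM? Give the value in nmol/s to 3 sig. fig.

The y-intercept is 1/Vmax, so Vmax = 1/0.112 = 8.93 nmol/s.
The slope is Km/Vmax, so Km = 0.0211 × 8.93 = 0.188 μM.
Then v = 8.93 × 0.182/(0.188 + 0.182) = 4.39 nmol/s.

4.39 nmol/s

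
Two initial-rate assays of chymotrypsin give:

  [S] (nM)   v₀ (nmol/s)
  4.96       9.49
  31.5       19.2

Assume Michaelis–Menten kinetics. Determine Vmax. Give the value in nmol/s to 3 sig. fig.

In reciprocal form, 1/v = (Km/Vmax)·(1/[S]) + 1/Vmax. The two points give (1/[S], 1/v) = (0.2016, 0.1054) and (0.03175, 0.05208).
Slope = (0.1054 − 0.05208)/(0.2016 − 0.03175) = 0.3137; intercept = 0.1054 − 0.3137×0.2016 = 0.04212.
Vmax = 1/intercept = 23.7 nmol/s; Km = slope × Vmax = 0.3137 × 23.7 = 7.45 nM.

23.7 nmol/s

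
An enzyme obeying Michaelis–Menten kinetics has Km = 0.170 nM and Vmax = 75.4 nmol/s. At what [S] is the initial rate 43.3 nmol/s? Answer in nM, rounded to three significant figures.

0.229 nM

The required fractional saturation is v/Vmax = 43.3/75.4 = 0.5743.
Then [S]/(Km+[S]) = 0.5743 ⇒ [S] = 0.170 × 0.5743/(1 − 0.5743) = 0.229 nM.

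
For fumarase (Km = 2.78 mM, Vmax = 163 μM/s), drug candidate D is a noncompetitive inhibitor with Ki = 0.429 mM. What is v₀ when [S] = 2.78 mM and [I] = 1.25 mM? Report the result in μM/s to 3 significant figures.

With α = 1 + [I]/Ki = 1 + 1.25/0.429 = 3.914, the noncompetitive rate law is v = (Vmax/α)·[S] / (Km + [S]).
v = (163/3.914)×2.78 / (2.78 + 2.78) = 115.8/5.560 = 20.8 μM/s.

20.8 μM/s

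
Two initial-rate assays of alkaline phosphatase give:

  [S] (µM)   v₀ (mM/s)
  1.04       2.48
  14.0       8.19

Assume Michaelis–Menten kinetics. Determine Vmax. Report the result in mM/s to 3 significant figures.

From v = Vmax[S]/(Km+[S]), each point gives Vmax = v(Km+[S])/[S].
Equating: 2.48(Km+1.04)/1.04 = 8.19(Km+14.0)/14.0.
2.385·Km + 2.48 = 0.5850·Km + 8.19, so (2.385 − 0.5850)·Km = 8.19 − 2.48.
Km = 5.710/1.800 = 3.17 µM; then Vmax = 2.48(3.17+1.04)/1.04 = 10.0 mM/s.

10.0 mM/s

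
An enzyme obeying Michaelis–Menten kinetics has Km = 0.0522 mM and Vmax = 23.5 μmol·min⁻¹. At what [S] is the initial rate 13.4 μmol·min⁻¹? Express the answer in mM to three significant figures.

0.0693 mM

Rearranging v = Vmax[S]/(Km+[S]) gives [S] = Km·v/(Vmax − v).
[S] = 0.0522 × 13.4 / (23.5 − 13.4) = 0.6995/10.10 = 0.0693 mM.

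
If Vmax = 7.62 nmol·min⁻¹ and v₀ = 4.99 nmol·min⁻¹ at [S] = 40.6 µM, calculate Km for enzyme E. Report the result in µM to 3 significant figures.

v/Vmax = 4.99/7.62 = 0.6549 = [S]/(Km+[S]).
So Km + [S] = [S]/0.6549 = 62.00 µM, giving Km = 62.00 − 40.6 = 21.4 µM.

21.4 µM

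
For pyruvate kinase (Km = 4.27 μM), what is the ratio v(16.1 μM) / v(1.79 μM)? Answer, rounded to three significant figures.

Since Vmax cancels, v₂/v₁ = [S]₂(Km+[S]₁) / [S]₁(Km+[S]₂).
= 16.1×(4.27+1.79) / (1.79×(4.27+16.1)) = 97.57/36.46 = 2.68.

2.68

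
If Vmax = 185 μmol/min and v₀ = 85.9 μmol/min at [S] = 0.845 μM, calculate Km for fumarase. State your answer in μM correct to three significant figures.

From v = Vmax[S]/(Km+[S]), Km = [S](Vmax − v)/v.
Km = 0.845 × (185 − 85.9) / 85.9 = 83.74/85.9 = 0.975 μM.

0.975 μM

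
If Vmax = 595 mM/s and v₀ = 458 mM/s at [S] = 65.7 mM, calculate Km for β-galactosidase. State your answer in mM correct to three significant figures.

19.7 mM

v/Vmax = 458/595 = 0.7697 = [S]/(Km+[S]).
So Km + [S] = [S]/0.7697 = 85.35 mM, giving Km = 85.35 − 65.7 = 19.7 mM.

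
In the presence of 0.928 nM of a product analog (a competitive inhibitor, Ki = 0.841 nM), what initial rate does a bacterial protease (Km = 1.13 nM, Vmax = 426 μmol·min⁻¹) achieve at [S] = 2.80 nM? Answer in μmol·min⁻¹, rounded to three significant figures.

230 μmol·min⁻¹

With α = 1 + [I]/Ki = 1 + 0.928/0.841 = 2.103, the competitive rate law is v = Vmax[S] / (αKm + [S]).
v = 426×2.80 / (2.103×1.13 + 2.80) = 1193/5.177 = 230 μmol·min⁻¹.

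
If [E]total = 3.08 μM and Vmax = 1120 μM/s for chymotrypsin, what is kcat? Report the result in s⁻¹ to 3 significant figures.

kcat = Vmax/[E]total = 1120 μM/s / 3.08 μM = 364 s⁻¹.

364 s⁻¹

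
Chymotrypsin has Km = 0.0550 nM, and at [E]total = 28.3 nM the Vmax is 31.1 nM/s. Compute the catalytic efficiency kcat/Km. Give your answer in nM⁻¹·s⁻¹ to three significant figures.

20.0 nM⁻¹·s⁻¹

kcat = Vmax/[E]total = 31.1/28.3 = 1.10 s⁻¹.
kcat/Km = 1.10/0.0550 = 20.0 nM⁻¹·s⁻¹.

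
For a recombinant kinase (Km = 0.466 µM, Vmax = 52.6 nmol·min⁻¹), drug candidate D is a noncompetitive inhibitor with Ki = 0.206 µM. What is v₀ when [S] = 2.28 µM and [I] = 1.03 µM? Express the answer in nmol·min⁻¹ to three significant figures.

With α = 1 + [I]/Ki = 1 + 1.03/0.206 = 6.000, the noncompetitive rate law is v = (Vmax/α)·[S] / (Km + [S]).
v = (52.6/6.000)×2.28 / (0.466 + 2.28) = 19.99/2.746 = 7.28 nmol·min⁻¹.

7.28 nmol·min⁻¹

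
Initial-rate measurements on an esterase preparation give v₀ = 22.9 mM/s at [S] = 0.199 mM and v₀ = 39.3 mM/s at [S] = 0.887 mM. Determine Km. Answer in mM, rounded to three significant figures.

0.232 mM

In reciprocal form, 1/v = (Km/Vmax)·(1/[S]) + 1/Vmax. The two points give (1/[S], 1/v) = (5.025, 0.04367) and (1.127, 0.02545).
Slope = (0.04367 − 0.02545)/(5.025 − 1.127) = 0.004675; intercept = 0.04367 − 0.004675×5.025 = 0.02017.
Vmax = 1/intercept = 49.6 mM/s; Km = slope × Vmax = 0.004675 × 49.6 = 0.232 mM.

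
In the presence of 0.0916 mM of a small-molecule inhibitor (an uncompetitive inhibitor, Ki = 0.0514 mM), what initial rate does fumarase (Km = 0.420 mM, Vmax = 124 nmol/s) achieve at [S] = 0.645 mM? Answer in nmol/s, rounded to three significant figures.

α = 1 + [I]/Ki = 1 + 0.0916/0.0514 = 2.782.
For an uncompetitive inhibitor, both parameters are divided by α, giving Vmax/α and Km/α: Km,app = 0.151 mM, Vmax,app = 44.6 nmol/s.
v = Vmax,app·[S]/(Km,app + [S]) = 44.6 × 0.645/(0.151 + 0.645) = 36.1 nmol/s.

36.1 nmol/s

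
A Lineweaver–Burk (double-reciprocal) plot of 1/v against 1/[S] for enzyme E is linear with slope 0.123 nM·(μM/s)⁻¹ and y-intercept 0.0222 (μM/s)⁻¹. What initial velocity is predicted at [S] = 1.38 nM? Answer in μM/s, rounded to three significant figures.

The y-intercept is 1/Vmax, so Vmax = 1/0.0222 = 45.0 μM/s.
The slope is Km/Vmax, so Km = 0.123 × 45.0 = 5.54 nM.
Then v = 45.0 × 1.38/(5.54 + 1.38) = 8.98 μM/s.

8.98 μM/s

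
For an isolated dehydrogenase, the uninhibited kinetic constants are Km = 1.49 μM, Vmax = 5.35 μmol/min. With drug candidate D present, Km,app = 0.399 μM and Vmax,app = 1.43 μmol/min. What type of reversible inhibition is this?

uncompetitive

Both Km and Vmax decrease by the same factor (~3.73-fold) — characteristic of uncompetitive inhibition.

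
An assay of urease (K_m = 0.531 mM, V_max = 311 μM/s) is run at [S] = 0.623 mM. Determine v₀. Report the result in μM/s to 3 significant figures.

168 μM/s

[S]/(Km+[S]) = 0.623/1.154 = 0.5399, the fractional saturation.
v = 0.5399 × Vmax = 0.5399 × 311 = 168 μM/s.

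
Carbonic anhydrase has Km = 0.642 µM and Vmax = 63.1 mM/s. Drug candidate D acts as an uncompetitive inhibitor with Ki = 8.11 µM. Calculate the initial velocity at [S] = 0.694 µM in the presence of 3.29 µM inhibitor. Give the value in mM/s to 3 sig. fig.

α = 1 + [I]/Ki = 1 + 3.29/8.11 = 1.406.
For an uncompetitive inhibitor, both parameters are divided by α, giving Vmax/α and Km/α: Km,app = 0.457 µM, Vmax,app = 44.9 mM/s.
v = Vmax,app·[S]/(Km,app + [S]) = 44.9 × 0.694/(0.457 + 0.694) = 27.1 mM/s.

27.1 mM/s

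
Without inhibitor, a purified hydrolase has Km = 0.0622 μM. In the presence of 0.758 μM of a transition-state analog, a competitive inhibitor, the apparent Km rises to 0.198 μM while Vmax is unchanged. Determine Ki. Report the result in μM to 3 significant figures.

0.347 μM

Competitive: Km,app = α·Km with α = 1 + [I]/Ki.
α = Km,app/Km = 0.198/0.0622 = 3.183.
Ki = [I]/(α − 1) = 0.758/2.183 = 0.347 μM.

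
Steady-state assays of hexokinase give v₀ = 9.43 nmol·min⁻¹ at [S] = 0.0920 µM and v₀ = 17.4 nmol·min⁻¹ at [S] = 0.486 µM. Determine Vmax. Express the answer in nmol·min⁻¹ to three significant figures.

21.7 nmol·min⁻¹

From v = Vmax[S]/(Km+[S]), each point gives Vmax = v(Km+[S])/[S].
Equating: 9.43(Km+0.0920)/0.0920 = 17.4(Km+0.486)/0.486.
102.5·Km + 9.43 = 35.80·Km + 17.4, so (102.5 − 35.80)·Km = 17.4 − 9.43.
Km = 7.970/66.70 = 0.119 µM; then Vmax = 9.43(0.119+0.0920)/0.0920 = 21.7 nmol·min⁻¹.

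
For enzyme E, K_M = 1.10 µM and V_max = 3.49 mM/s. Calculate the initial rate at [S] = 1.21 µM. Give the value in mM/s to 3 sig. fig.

[S]/(Km+[S]) = 1.21/2.310 = 0.5238, the fractional saturation.
v = 0.5238 × Vmax = 0.5238 × 3.49 = 1.83 mM/s.

1.83 mM/s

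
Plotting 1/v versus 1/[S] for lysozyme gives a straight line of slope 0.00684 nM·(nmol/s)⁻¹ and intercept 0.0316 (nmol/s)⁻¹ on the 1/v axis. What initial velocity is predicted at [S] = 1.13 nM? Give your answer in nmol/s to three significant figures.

26.6 nmol/s

The y-intercept is 1/Vmax, so Vmax = 1/0.0316 = 31.6 nmol/s.
The slope is Km/Vmax, so Km = 0.00684 × 31.6 = 0.216 nM.
Then v = 31.6 × 1.13/(0.216 + 1.13) = 26.6 nmol/s.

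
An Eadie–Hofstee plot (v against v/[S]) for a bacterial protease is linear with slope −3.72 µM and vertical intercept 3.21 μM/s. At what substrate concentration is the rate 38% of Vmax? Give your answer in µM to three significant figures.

2.28 µM

The Eadie–Hofstee slope gives Km = 3.72 µM (slope = −Km).
v/Vmax = [S]/(Km+[S]) = 0.38 ⇒ [S] = Km·0.38/(1−0.38) = 3.72 × 0.6129 = 2.28 µM.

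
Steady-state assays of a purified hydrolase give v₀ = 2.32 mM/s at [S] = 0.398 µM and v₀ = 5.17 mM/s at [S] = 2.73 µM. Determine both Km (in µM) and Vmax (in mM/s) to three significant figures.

In reciprocal form, 1/v = (Km/Vmax)·(1/[S]) + 1/Vmax. The two points give (1/[S], 1/v) = (2.513, 0.4310) and (0.3663, 0.1934).
Slope = (0.4310 − 0.1934)/(2.513 − 0.3663) = 0.1107; intercept = 0.4310 − 0.1107×2.513 = 0.1529.
Vmax = 1/intercept = 6.54 mM/s; Km = slope × Vmax = 0.1107 × 6.54 = 0.724 µM.

Km = 0.724 µM; Vmax = 6.54 mM/s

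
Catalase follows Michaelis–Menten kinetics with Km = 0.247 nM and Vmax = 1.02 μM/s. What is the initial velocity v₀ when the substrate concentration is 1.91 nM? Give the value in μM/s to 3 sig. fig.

0.903 μM/s

[S]/(Km+[S]) = 1.91/2.157 = 0.8855, the fractional saturation.
v = 0.8855 × Vmax = 0.8855 × 1.02 = 0.903 μM/s.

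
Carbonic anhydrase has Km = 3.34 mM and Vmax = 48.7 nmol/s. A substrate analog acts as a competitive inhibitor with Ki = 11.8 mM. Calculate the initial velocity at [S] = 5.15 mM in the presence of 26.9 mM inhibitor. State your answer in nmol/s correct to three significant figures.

15.6 nmol/s

α = 1 + [I]/Ki = 1 + 26.9/11.8 = 3.280.
For a competitive inhibitor, Vmax is unchanged and the apparent Km becomes α·Km: Km,app = 11.0 mM, Vmax,app = 48.7 nmol/s.
v = Vmax,app·[S]/(Km,app + [S]) = 48.7 × 5.15/(11.0 + 5.15) = 15.6 nmol/s.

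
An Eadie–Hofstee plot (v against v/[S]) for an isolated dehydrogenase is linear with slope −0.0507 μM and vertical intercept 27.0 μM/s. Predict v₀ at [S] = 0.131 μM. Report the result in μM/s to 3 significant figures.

In the Eadie–Hofstee form v = Vmax − Km·(v/[S]), the slope is −Km and the intercept is Vmax, so Km = 0.0507 μM and Vmax = 27.0 μM/s.
v = 27.0 × 0.131/(0.0507 + 0.131) = 19.5 μM/s.

19.5 μM/s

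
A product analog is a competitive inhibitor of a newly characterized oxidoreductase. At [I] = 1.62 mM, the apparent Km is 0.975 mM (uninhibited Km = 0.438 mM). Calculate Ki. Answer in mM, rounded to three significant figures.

Competitive: Km,app = α·Km with α = 1 + [I]/Ki.
α = Km,app/Km = 0.975/0.438 = 2.226.
Since α = 1 + [I]/Ki, [I]/Ki = 2.226 − 1 = 1.226 and Ki = 1.62/1.226 = 1.32 mM.

1.32 mM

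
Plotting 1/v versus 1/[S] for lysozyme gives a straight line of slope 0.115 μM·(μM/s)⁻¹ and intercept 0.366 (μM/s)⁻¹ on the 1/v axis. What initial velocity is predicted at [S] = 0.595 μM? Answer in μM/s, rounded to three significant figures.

The y-intercept is 1/Vmax, so Vmax = 1/0.366 = 2.73 μM/s.
The slope is Km/Vmax, so Km = 0.115 × 2.73 = 0.314 μM.
Then v = 2.73 × 0.595/(0.314 + 0.595) = 1.79 μM/s.

1.79 μM/s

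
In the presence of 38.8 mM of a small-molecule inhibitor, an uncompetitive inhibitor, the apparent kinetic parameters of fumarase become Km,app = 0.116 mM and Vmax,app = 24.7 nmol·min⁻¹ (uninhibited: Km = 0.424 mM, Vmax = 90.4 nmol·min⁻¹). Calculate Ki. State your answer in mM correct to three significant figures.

Uncompetitive: Vmax,app = Vmax/α (and Km,app = Km/α) with α = 1 + [I]/Ki.
α = Vmax/Vmax,app = 90.4/24.7 = 3.660.
Ki = [I]/(α − 1) = 38.8/2.660 = 14.6 mM.

14.6 mM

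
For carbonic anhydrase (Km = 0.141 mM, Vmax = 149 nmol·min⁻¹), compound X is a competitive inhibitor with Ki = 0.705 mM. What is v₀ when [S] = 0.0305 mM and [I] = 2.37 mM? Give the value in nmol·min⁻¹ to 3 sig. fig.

α = 1 + [I]/Ki = 1 + 2.37/0.705 = 4.362.
For a competitive inhibitor, Vmax is unchanged and the apparent Km becomes α·Km: Km,app = 0.615 mM, Vmax,app = 149 nmol·min⁻¹.
v = Vmax,app·[S]/(Km,app + [S]) = 149 × 0.0305/(0.615 + 0.0305) = 7.04 nmol·min⁻¹.

7.04 nmol·min⁻¹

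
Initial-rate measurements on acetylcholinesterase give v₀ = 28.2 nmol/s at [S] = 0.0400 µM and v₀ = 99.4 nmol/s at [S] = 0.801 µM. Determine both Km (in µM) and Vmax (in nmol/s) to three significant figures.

From v = Vmax[S]/(Km+[S]), each point gives Vmax = v(Km+[S])/[S].
Equating: 28.2(Km+0.0400)/0.0400 = 99.4(Km+0.801)/0.801.
705.0·Km + 28.2 = 124.1·Km + 99.4, so (705.0 − 124.1)·Km = 99.4 − 28.2.
Km = 71.20/580.9 = 0.123 µM; then Vmax = 28.2(0.123+0.0400)/0.0400 = 115 nmol/s.

Km = 0.123 µM; Vmax = 115 nmol/s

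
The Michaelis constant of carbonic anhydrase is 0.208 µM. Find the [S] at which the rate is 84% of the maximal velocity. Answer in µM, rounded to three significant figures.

v/Vmax = [S]/(Km+[S]) = 0.84, so [S] = Km·0.84/(1 − 0.84) = 0.208 × 5.250.
[S] = 1.09 µM.

1.09 µM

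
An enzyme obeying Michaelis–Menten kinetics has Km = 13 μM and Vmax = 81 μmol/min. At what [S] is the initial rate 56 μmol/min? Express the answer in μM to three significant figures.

29.1 μM

Rearranging v = Vmax[S]/(Km+[S]) gives [S] = Km·v/(Vmax − v).
[S] = 13 × 56 / (81 − 56) = 728.0/25.00 = 29.1 μM.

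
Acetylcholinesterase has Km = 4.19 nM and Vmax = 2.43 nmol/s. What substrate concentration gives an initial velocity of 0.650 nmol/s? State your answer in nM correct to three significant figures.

1.53 nM

The required fractional saturation is v/Vmax = 0.650/2.43 = 0.2675.
Then [S]/(Km+[S]) = 0.2675 ⇒ [S] = 4.19 × 0.2675/(1 − 0.2675) = 1.53 nM.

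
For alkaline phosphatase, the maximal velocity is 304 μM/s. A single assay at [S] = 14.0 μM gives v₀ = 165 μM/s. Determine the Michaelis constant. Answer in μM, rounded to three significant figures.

From v = Vmax[S]/(Km+[S]), Km = [S](Vmax − v)/v.
Km = 14.0 × (304 − 165) / 165 = 1946/165 = 11.8 μM.

11.8 μM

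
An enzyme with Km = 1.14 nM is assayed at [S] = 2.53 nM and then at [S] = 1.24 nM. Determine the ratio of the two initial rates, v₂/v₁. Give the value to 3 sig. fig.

0.756

Since Vmax cancels, v₂/v₁ = [S]₂(Km+[S]₁) / [S]₁(Km+[S]₂).
= 1.24×(1.14+2.53) / (2.53×(1.14+1.24)) = 4.551/6.021 = 0.756.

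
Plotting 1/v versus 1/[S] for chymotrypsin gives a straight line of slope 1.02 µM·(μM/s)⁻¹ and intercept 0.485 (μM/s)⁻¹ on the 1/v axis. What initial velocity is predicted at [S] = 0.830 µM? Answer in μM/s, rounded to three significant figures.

The y-intercept is 1/Vmax, so Vmax = 1/0.485 = 2.06 μM/s.
The slope is Km/Vmax, so Km = 1.02 × 2.06 = 2.10 µM.
Then v = 2.06 × 0.830/(2.10 + 0.830) = 0.583 μM/s.

0.583 μM/s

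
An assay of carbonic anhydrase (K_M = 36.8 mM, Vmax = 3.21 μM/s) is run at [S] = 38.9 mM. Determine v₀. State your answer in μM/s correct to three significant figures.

[S]/(Km+[S]) = 38.9/75.70 = 0.5139, the fractional saturation.
v = 0.5139 × Vmax = 0.5139 × 3.21 = 1.65 μM/s.

1.65 μM/s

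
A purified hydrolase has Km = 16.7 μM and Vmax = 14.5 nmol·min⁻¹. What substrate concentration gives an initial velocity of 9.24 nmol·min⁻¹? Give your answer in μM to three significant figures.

29.3 μM

The required fractional saturation is v/Vmax = 9.24/14.5 = 0.6372.
Then [S]/(Km+[S]) = 0.6372 ⇒ [S] = 16.7 × 0.6372/(1 − 0.6372) = 29.3 μM.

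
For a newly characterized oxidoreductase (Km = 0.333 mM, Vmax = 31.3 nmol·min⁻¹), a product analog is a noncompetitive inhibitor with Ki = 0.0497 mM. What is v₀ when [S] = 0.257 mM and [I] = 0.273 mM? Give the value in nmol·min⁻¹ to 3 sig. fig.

α = 1 + [I]/Ki = 1 + 0.273/0.0497 = 6.493.
For a noncompetitive inhibitor, Vmax is reduced to Vmax/α while Km is unchanged: Km,app = 0.333 mM, Vmax,app = 4.82 nmol·min⁻¹.
v = Vmax,app·[S]/(Km,app + [S]) = 4.82 × 0.257/(0.333 + 0.257) = 2.10 nmol·min⁻¹.

2.10 nmol·min⁻¹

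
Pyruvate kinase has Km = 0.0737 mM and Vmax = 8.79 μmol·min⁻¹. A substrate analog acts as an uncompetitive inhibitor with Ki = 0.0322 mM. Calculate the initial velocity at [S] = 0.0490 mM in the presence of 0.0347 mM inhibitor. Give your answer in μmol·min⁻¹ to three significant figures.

α = 1 + [I]/Ki = 1 + 0.0347/0.0322 = 2.078.
For an uncompetitive inhibitor, both parameters are divided by α, giving Vmax/α and Km/α: Km,app = 0.0355 mM, Vmax,app = 4.23 μmol·min⁻¹.
v = Vmax,app·[S]/(Km,app + [S]) = 4.23 × 0.0490/(0.0355 + 0.0490) = 2.45 μmol·min⁻¹.

2.45 μmol·min⁻¹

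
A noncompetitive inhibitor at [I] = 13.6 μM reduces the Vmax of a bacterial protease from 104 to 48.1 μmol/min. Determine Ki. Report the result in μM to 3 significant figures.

Noncompetitive: Vmax,app = Vmax/α with α = 1 + [I]/Ki.
α = Vmax/Vmax,app = 104/48.1 = 2.162.
Since α = 1 + [I]/Ki, [I]/Ki = 2.162 − 1 = 1.162 and Ki = 13.6/1.162 = 11.7 μM.

11.7 μM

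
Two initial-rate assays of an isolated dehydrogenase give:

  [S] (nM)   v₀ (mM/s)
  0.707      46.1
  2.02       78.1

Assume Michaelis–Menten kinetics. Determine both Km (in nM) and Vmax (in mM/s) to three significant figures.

From v = Vmax[S]/(Km+[S]), each point gives Vmax = v(Km+[S])/[S].
Equating: 46.1(Km+0.707)/0.707 = 78.1(Km+2.02)/2.02.
65.21·Km + 46.1 = 38.66·Km + 78.1, so (65.21 − 38.66)·Km = 78.1 − 46.1.
Km = 32.00/26.54 = 1.21 nM; then Vmax = 46.1(1.21+0.707)/0.707 = 125 mM/s.

Km = 1.21 nM; Vmax = 125 mM/s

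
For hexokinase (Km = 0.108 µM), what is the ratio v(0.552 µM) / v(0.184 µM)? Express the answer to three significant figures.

Since Vmax cancels, v₂/v₁ = [S]₂(Km+[S]₁) / [S]₁(Km+[S]₂).
= 0.552×(0.108+0.184) / (0.184×(0.108+0.552)) = 0.1612/0.1214 = 1.33.

1.33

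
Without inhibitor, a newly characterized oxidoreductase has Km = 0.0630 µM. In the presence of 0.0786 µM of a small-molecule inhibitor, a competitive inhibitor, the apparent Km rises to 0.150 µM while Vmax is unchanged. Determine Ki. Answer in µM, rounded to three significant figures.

0.0569 µM

Competitive: Km,app = α·Km with α = 1 + [I]/Ki.
α = Km,app/Km = 0.150/0.0630 = 2.381.
Ki = [I]/(α − 1) = 0.0786/1.381 = 0.0569 µM.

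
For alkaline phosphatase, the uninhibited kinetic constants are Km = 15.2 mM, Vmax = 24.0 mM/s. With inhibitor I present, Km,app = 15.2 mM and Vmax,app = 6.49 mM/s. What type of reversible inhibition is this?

Vmax decreases (24.0 → 6.49 mM/s) while Km is unchanged — pure noncompetitive inhibition.

noncompetitive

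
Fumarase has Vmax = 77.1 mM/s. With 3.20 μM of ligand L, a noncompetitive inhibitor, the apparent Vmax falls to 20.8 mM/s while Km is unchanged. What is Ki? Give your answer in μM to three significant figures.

Noncompetitive: Vmax,app = Vmax/α with α = 1 + [I]/Ki.
α = Vmax/Vmax,app = 77.1/20.8 = 3.707.
Ki = [I]/(α − 1) = 3.20/2.707 = 1.18 μM.

1.18 μM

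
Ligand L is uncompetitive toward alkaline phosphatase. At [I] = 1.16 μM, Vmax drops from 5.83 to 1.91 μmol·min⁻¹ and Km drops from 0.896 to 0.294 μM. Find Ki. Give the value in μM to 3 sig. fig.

Uncompetitive: Vmax,app = Vmax/α (and Km,app = Km/α) with α = 1 + [I]/Ki.
α = Vmax/Vmax,app = 5.83/1.91 = 3.052.
Ki = [I]/(α − 1) = 1.16/2.052 = 0.565 μM.

0.565 μM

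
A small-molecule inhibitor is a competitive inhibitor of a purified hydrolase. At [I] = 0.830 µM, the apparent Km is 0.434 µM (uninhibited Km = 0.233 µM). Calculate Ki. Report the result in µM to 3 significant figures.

0.962 µM

Competitive: Km,app = α·Km with α = 1 + [I]/Ki.
α = Km,app/Km = 0.434/0.233 = 1.863.
Since α = 1 + [I]/Ki, [I]/Ki = 1.863 − 1 = 0.8627 and Ki = 0.830/0.8627 = 0.962 µM.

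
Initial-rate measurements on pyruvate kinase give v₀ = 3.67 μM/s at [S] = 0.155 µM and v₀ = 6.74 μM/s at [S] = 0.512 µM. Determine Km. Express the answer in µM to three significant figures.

From v = Vmax[S]/(Km+[S]), each point gives Vmax = v(Km+[S])/[S].
Equating: 3.67(Km+0.155)/0.155 = 6.74(Km+0.512)/0.512.
23.68·Km + 3.67 = 13.16·Km + 6.74, so (23.68 − 13.16)·Km = 6.74 − 3.67.
Km = 3.070/10.51 = 0.292 µM; then Vmax = 3.67(0.292+0.155)/0.155 = 10.6 μM/s.

0.292 µM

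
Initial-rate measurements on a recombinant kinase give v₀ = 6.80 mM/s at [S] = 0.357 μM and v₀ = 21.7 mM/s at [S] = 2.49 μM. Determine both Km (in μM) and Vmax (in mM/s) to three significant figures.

Km = 1.44 μM; Vmax = 34.3 mM/s

In reciprocal form, 1/v = (Km/Vmax)·(1/[S]) + 1/Vmax. The two points give (1/[S], 1/v) = (2.801, 0.1471) and (0.4016, 0.04608).
Slope = (0.1471 − 0.04608)/(2.801 − 0.4016) = 0.04208; intercept = 0.1471 − 0.04208×2.801 = 0.02918.
Vmax = 1/intercept = 34.3 mM/s; Km = slope × Vmax = 0.04208 × 34.3 = 1.44 μM.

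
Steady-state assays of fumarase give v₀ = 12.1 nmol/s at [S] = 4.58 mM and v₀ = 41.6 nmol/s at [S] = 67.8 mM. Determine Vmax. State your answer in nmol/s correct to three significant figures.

In reciprocal form, 1/v = (Km/Vmax)·(1/[S]) + 1/Vmax. The two points give (1/[S], 1/v) = (0.2183, 0.08264) and (0.01475, 0.02404).
Slope = (0.08264 − 0.02404)/(0.2183 − 0.01475) = 0.2879; intercept = 0.08264 − 0.2879×0.2183 = 0.01979.
Vmax = 1/intercept = 50.5 nmol/s; Km = slope × Vmax = 0.2879 × 50.5 = 14.5 mM.

50.5 nmol/s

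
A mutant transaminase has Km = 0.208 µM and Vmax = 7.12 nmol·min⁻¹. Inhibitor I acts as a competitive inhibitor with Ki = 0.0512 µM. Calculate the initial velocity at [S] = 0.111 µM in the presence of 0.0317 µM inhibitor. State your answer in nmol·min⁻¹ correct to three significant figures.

α = 1 + [I]/Ki = 1 + 0.0317/0.0512 = 1.619.
For a competitive inhibitor, Vmax is unchanged and the apparent Km becomes α·Km: Km,app = 0.337 µM, Vmax,app = 7.12 nmol·min⁻¹.
v = Vmax,app·[S]/(Km,app + [S]) = 7.12 × 0.111/(0.337 + 0.111) = 1.76 nmol·min⁻¹.

1.76 nmol·min⁻¹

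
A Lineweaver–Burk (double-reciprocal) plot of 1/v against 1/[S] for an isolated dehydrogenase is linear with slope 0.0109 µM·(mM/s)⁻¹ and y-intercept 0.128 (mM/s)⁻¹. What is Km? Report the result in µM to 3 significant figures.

y-intercept = 1/Vmax ⇒ Vmax = 7.81 mM/s; slope = Km/Vmax ⇒ Km = slope × Vmax.
Km = 0.0109 × 7.81 = 0.0852 µM.

0.0852 µM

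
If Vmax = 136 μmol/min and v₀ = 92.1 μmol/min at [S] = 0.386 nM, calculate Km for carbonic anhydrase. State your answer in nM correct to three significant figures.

0.184 nM

v/Vmax = 92.1/136 = 0.6772 = [S]/(Km+[S]).
So Km + [S] = [S]/0.6772 = 0.5700 nM, giving Km = 0.5700 − 0.386 = 0.184 nM.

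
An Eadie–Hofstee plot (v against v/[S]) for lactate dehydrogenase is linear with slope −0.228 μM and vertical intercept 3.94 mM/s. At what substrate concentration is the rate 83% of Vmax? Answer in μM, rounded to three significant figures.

The Eadie–Hofstee slope gives Km = 0.228 μM (slope = −Km).
v/Vmax = [S]/(Km+[S]) = 0.83 ⇒ [S] = Km·0.83/(1−0.83) = 0.228 × 4.882 = 1.11 μM.

1.11 μM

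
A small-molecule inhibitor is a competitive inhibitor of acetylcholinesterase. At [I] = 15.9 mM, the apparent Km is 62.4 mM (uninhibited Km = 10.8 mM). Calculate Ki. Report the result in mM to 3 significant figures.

Competitive: Km,app = α·Km with α = 1 + [I]/Ki.
α = Km,app/Km = 62.4/10.8 = 5.778.
Ki = [I]/(α − 1) = 15.9/4.778 = 3.33 mM.

3.33 mM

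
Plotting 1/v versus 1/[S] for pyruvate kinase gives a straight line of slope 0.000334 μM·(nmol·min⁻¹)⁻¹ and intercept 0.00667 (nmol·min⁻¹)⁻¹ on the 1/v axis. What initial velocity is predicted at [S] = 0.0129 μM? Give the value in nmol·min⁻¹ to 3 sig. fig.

30.7 nmol·min⁻¹

The y-intercept is 1/Vmax, so Vmax = 1/0.00667 = 150 nmol·min⁻¹.
The slope is Km/Vmax, so Km = 0.000334 × 150 = 0.0501 μM.
Then v = 150 × 0.0129/(0.0501 + 0.0129) = 30.7 nmol·min⁻¹.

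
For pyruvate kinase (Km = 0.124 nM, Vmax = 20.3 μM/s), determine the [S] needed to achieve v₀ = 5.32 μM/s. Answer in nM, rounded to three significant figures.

The required fractional saturation is v/Vmax = 5.32/20.3 = 0.2621.
Then [S]/(Km+[S]) = 0.2621 ⇒ [S] = 0.124 × 0.2621/(1 − 0.2621) = 0.0440 nM.

0.0440 nM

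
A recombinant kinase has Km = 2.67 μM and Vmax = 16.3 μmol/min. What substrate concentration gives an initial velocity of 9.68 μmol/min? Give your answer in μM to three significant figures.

Rearranging v = Vmax[S]/(Km+[S]) gives [S] = Km·v/(Vmax − v).
[S] = 2.67 × 9.68 / (16.3 − 9.68) = 25.85/6.620 = 3.90 μM.

3.90 μM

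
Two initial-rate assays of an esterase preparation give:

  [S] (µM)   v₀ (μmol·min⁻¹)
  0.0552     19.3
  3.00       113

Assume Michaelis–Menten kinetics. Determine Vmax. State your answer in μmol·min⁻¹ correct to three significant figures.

In reciprocal form, 1/v = (Km/Vmax)·(1/[S]) + 1/Vmax. The two points give (1/[S], 1/v) = (18.12, 0.05181) and (0.3333, 0.008850).
Slope = (0.05181 − 0.008850)/(18.12 − 0.3333) = 0.002416; intercept = 0.05181 − 0.002416×18.12 = 0.008044.
Vmax = 1/intercept = 124 μmol·min⁻¹; Km = slope × Vmax = 0.002416 × 124 = 0.300 µM.

124 μmol·min⁻¹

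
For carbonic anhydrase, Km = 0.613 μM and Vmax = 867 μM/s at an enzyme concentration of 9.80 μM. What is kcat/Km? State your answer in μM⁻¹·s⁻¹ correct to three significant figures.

144 μM⁻¹·s⁻¹

kcat = Vmax/[E]total = 867/9.80 = 88.5 s⁻¹.
kcat/Km = 88.5/0.613 = 144 μM⁻¹·s⁻¹.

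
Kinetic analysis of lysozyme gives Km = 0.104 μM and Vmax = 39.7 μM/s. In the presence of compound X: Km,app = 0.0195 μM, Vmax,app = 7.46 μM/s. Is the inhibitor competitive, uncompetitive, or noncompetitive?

uncompetitive

Both Km and Vmax decrease by the same factor (~5.32-fold) — characteristic of uncompetitive inhibition.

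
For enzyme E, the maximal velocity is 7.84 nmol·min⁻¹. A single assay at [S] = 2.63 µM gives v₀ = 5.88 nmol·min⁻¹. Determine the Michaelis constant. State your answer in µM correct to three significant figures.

0.877 µM

From v = Vmax[S]/(Km+[S]), Km = [S](Vmax − v)/v.
Km = 2.63 × (7.84 − 5.88) / 5.88 = 5.155/5.88 = 0.877 µM.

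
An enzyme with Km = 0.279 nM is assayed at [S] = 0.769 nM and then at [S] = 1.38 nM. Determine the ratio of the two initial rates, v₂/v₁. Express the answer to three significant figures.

1.13

Since Vmax cancels, v₂/v₁ = [S]₂(Km+[S]₁) / [S]₁(Km+[S]₂).
= 1.38×(0.279+0.769) / (0.769×(0.279+1.38)) = 1.446/1.276 = 1.13.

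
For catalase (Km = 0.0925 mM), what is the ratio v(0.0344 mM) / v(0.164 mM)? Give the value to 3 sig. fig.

0.424

The fractional saturations are [S]/(Km+[S]) = 0.164/0.2565 = 0.6394 and 0.0344/0.1269 = 0.2711.
v₂/v₁ is just their ratio: 0.2711/0.6394 = 0.424.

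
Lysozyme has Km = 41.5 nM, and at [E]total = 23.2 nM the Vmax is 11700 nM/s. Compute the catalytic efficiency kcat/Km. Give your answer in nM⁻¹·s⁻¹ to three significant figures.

kcat = Vmax/[E]total = 11700/23.2 = 504 s⁻¹.
kcat/Km = 504/41.5 = 12.2 nM⁻¹·s⁻¹.

12.2 nM⁻¹·s⁻¹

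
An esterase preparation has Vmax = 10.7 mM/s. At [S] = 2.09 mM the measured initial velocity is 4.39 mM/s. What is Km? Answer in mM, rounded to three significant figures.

From v = Vmax[S]/(Km+[S]), Km = [S](Vmax − v)/v.
Km = 2.09 × (10.7 − 4.39) / 4.39 = 13.19/4.39 = 3.00 mM.

3.00 mM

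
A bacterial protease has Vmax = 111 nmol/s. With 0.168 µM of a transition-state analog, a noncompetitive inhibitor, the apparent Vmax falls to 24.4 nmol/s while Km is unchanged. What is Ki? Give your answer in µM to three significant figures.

0.0473 µM

Noncompetitive: Vmax,app = Vmax/α with α = 1 + [I]/Ki.
α = Vmax/Vmax,app = 111/24.4 = 4.549.
Since α = 1 + [I]/Ki, [I]/Ki = 4.549 − 1 = 3.549 and Ki = 0.168/3.549 = 0.0473 µM.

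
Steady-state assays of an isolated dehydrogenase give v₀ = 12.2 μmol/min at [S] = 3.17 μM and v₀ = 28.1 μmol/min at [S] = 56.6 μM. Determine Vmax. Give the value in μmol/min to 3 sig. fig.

30.5 μmol/min

From v = Vmax[S]/(Km+[S]), each point gives Vmax = v(Km+[S])/[S].
Equating: 12.2(Km+3.17)/3.17 = 28.1(Km+56.6)/56.6.
3.849·Km + 12.2 = 0.4965·Km + 28.1, so (3.849 − 0.4965)·Km = 28.1 − 12.2.
Km = 15.90/3.352 = 4.74 μM; then Vmax = 12.2(4.74+3.17)/3.17 = 30.5 μmol/min.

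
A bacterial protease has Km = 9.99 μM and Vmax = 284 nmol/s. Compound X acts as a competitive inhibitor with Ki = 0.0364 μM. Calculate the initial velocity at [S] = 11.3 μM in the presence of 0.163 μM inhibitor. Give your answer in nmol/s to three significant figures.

48.6 nmol/s

α = 1 + [I]/Ki = 1 + 0.163/0.0364 = 5.478.
For a competitive inhibitor, Vmax is unchanged and the apparent Km becomes α·Km: Km,app = 54.7 μM, Vmax,app = 284 nmol/s.
v = Vmax,app·[S]/(Km,app + [S]) = 284 × 11.3/(54.7 + 11.3) = 48.6 nmol/s.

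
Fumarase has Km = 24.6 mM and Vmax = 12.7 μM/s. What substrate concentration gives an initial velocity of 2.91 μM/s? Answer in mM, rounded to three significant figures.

The required fractional saturation is v/Vmax = 2.91/12.7 = 0.2291.
Then [S]/(Km+[S]) = 0.2291 ⇒ [S] = 24.6 × 0.2291/(1 − 0.2291) = 7.31 mM.

7.31 mM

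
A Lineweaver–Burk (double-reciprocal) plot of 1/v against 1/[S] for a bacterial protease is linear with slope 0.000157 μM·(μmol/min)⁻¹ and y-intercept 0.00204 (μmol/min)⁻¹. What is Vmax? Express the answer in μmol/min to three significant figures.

490 μmol/min

The y-intercept of a Lineweaver–Burk plot equals 1/Vmax, so Vmax = 1/0.00204 = 490 μmol/min.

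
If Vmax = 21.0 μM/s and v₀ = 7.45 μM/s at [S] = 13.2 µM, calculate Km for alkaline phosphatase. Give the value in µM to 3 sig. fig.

24.0 µM

From v = Vmax[S]/(Km+[S]), Km = [S](Vmax − v)/v.
Km = 13.2 × (21.0 − 7.45) / 7.45 = 178.9/7.45 = 24.0 µM.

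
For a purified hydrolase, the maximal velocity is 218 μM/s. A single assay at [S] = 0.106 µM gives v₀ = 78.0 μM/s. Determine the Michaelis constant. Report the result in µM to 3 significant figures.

v/Vmax = 78.0/218 = 0.3578 = [S]/(Km+[S]).
So Km + [S] = [S]/0.3578 = 0.2963 µM, giving Km = 0.2963 − 0.106 = 0.190 µM.

0.190 µM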